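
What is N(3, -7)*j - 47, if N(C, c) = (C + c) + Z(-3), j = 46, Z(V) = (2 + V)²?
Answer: -185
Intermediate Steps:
N(C, c) = 1 + C + c (N(C, c) = (C + c) + (2 - 3)² = (C + c) + (-1)² = (C + c) + 1 = 1 + C + c)
N(3, -7)*j - 47 = (1 + 3 - 7)*46 - 47 = -3*46 - 47 = -138 - 47 = -185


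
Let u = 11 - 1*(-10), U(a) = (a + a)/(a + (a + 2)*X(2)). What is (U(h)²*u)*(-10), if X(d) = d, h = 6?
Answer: -7560/121 ≈ -62.479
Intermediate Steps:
U(a) = 2*a/(4 + 3*a) (U(a) = (a + a)/(a + (a + 2)*2) = (2*a)/(a + (2 + a)*2) = (2*a)/(a + (4 + 2*a)) = (2*a)/(4 + 3*a) = 2*a/(4 + 3*a))
u = 21 (u = 11 + 10 = 21)
(U(h)²*u)*(-10) = ((2*6/(4 + 3*6))²*21)*(-10) = ((2*6/(4 + 18))²*21)*(-10) = ((2*6/22)²*21)*(-10) = ((2*6*(1/22))²*21)*(-10) = ((6/11)²*21)*(-10) = ((36/121)*21)*(-10) = (756/121)*(-10) = -7560/121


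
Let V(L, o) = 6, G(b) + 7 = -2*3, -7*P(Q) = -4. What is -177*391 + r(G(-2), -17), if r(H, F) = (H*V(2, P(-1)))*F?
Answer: -67881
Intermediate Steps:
P(Q) = 4/7 (P(Q) = -⅐*(-4) = 4/7)
G(b) = -13 (G(b) = -7 - 2*3 = -7 - 6 = -13)
r(H, F) = 6*F*H (r(H, F) = (H*6)*F = (6*H)*F = 6*F*H)
-177*391 + r(G(-2), -17) = -177*391 + 6*(-17)*(-13) = -69207 + 1326 = -67881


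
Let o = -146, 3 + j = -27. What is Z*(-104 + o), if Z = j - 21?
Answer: 12750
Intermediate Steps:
j = -30 (j = -3 - 27 = -30)
Z = -51 (Z = -30 - 21 = -51)
Z*(-104 + o) = -51*(-104 - 146) = -51*(-250) = 12750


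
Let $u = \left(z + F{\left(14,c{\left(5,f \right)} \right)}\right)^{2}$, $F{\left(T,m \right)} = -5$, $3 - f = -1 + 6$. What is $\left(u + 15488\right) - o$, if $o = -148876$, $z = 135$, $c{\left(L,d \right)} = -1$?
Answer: $181264$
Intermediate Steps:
$f = -2$ ($f = 3 - \left(-1 + 6\right) = 3 - 5 = -2$)
$u = 16900$ ($u = \left(135 - 5\right)^{2} = 130^{2} = 16900$)
$\left(u + 15488\right) - o = \left(16900 + 15488\right) - -148876 = 32388 + 148876 = 181264$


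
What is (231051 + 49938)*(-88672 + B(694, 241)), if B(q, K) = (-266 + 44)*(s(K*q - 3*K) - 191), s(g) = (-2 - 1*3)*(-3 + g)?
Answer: 51926713812090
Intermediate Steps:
s(g) = 15 - 5*g (s(g) = (-2 - 3)*(-3 + g) = -5*(-3 + g) = 15 - 5*g)
B(q, K) = 39072 - 3330*K + 1110*K*q (B(q, K) = (-266 + 44)*((15 - 5*(K*q - 3*K)) - 191) = -222*((15 - 5*(-3*K + K*q)) - 191) = -222*((15 + (15*K - 5*K*q)) - 191) = -222*((15 + 15*K - 5*K*q) - 191) = -222*(-176 + 15*K - 5*K*q) = 39072 - 3330*K + 1110*K*q)
(231051 + 49938)*(-88672 + B(694, 241)) = (231051 + 49938)*(-88672 + (39072 + 1110*241*(-3 + 694))) = 280989*(-88672 + (39072 + 1110*241*691)) = 280989*(-88672 + (39072 + 184849410)) = 280989*(-88672 + 184888482) = 280989*184799810 = 51926713812090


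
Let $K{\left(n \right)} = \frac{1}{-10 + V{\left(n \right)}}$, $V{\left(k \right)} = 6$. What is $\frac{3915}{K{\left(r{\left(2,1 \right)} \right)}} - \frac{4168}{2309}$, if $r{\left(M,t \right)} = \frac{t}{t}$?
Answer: $- \frac{36163108}{2309} \approx -15662.0$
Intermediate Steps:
$r{\left(M,t \right)} = 1$
$K{\left(n \right)} = - \frac{1}{4}$ ($K{\left(n \right)} = \frac{1}{-10 + 6} = \frac{1}{-4} = - \frac{1}{4}$)
$\frac{3915}{K{\left(r{\left(2,1 \right)} \right)}} - \frac{4168}{2309} = \frac{3915}{- \frac{1}{4}} - \frac{4168}{2309} = 3915 \left(-4\right) - \frac{4168}{2309} = -15660 - \frac{4168}{2309} = - \frac{36163108}{2309}$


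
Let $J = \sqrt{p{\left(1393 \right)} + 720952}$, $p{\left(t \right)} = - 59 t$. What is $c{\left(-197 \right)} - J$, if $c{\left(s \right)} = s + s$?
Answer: $-394 - \sqrt{638765} \approx -1193.2$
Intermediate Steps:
$c{\left(s \right)} = 2 s$
$J = \sqrt{638765}$ ($J = \sqrt{\left(-59\right) 1393 + 720952} = \sqrt{-82187 + 720952} = \sqrt{638765} \approx 799.23$)
$c{\left(-197 \right)} - J = 2 \left(-197\right) - \sqrt{638765} = -394 - \sqrt{638765}$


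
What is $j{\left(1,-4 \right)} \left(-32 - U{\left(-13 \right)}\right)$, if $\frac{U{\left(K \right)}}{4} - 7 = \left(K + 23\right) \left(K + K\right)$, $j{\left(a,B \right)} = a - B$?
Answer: $4900$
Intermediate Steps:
$U{\left(K \right)} = 28 + 8 K \left(23 + K\right)$ ($U{\left(K \right)} = 28 + 4 \left(K + 23\right) \left(K + K\right) = 28 + 4 \left(23 + K\right) 2 K = 28 + 4 \cdot 2 K \left(23 + K\right) = 28 + 8 K \left(23 + K\right)$)
$j{\left(1,-4 \right)} \left(-32 - U{\left(-13 \right)}\right) = \left(1 - -4\right) \left(-32 - \left(28 + 8 \left(-13\right)^{2} + 184 \left(-13\right)\right)\right) = \left(1 + 4\right) \left(-32 - \left(28 + 8 \cdot 169 - 2392\right)\right) = 5 \left(-32 - \left(28 + 1352 - 2392\right)\right) = 5 \left(-32 - -1012\right) = 5 \left(-32 + 1012\right) = 5 \cdot 980 = 4900$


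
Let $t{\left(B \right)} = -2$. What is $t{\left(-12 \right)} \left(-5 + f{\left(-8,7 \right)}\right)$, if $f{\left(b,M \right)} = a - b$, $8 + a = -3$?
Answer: $16$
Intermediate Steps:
$a = -11$ ($a = -8 - 3 = -11$)
$f{\left(b,M \right)} = -11 - b$
$t{\left(-12 \right)} \left(-5 + f{\left(-8,7 \right)}\right) = - 2 \left(-5 - 3\right) = \left(-2\right) \left(-8\right) = 16$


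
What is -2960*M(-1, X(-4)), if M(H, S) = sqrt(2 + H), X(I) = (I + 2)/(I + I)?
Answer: -2960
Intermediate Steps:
X(I) = (2 + I)/(2*I) (X(I) = (2 + I)/((2*I)) = (2 + I)*(1/(2*I)) = (2 + I)/(2*I))
-2960*M(-1, X(-4)) = -2960*sqrt(2 - 1) = -2960*sqrt(1) = -2960*1 = -2960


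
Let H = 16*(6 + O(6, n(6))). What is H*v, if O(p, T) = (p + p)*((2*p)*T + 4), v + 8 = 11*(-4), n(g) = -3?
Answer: 314496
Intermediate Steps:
v = -52 (v = -8 + 11*(-4) = -8 - 44 = -52)
O(p, T) = 2*p*(4 + 2*T*p) (O(p, T) = (2*p)*(2*T*p + 4) = (2*p)*(4 + 2*T*p) = 2*p*(4 + 2*T*p))
H = -6048 (H = 16*(6 + 4*6*(2 - 3*6)) = 16*(6 + 4*6*(2 - 18)) = 16*(6 + 4*6*(-16)) = 16*(6 - 384) = 16*(-378) = -6048)
H*v = -6048*(-52) = 314496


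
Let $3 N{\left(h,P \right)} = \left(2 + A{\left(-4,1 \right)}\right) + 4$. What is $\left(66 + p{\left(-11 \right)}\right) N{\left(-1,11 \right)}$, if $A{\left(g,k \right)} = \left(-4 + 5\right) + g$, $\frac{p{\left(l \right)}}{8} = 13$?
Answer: $170$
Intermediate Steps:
$p{\left(l \right)} = 104$ ($p{\left(l \right)} = 8 \cdot 13 = 104$)
$A{\left(g,k \right)} = 1 + g$
$N{\left(h,P \right)} = 1$ ($N{\left(h,P \right)} = \frac{\left(2 + \left(1 - 4\right)\right) + 4}{3} = \frac{\left(2 - 3\right) + 4}{3} = \frac{-1 + 4}{3} = \frac{1}{3} \cdot 3 = 1$)
$\left(66 + p{\left(-11 \right)}\right) N{\left(-1,11 \right)} = \left(66 + 104\right) 1 = 170 \cdot 1 = 170$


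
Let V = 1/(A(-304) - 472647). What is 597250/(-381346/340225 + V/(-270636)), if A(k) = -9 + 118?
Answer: -25986314245602458550000/48768736062449903 ≈ -5.3285e+5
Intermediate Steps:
A(k) = 109
V = -1/472538 (V = 1/(109 - 472647) = 1/(-472538) = -1/472538 ≈ -2.1162e-6)
597250/(-381346/340225 + V/(-270636)) = 597250/(-381346/340225 - 1/472538/(-270636)) = 597250/(-381346*1/340225 - 1/472538*(-1/270636)) = 597250/(-381346/340225 + 1/127885794168) = 597250/(-48768736062449903/43509944320807800) = 597250*(-43509944320807800/48768736062449903) = -25986314245602458550000/48768736062449903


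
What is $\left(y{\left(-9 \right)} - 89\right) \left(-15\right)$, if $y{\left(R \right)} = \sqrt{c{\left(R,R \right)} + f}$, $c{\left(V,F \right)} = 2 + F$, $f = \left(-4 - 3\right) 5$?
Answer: $1335 - 15 i \sqrt{42} \approx 1335.0 - 97.211 i$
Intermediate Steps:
$f = -35$ ($f = \left(-7\right) 5 = -35$)
$y{\left(R \right)} = \sqrt{-33 + R}$ ($y{\left(R \right)} = \sqrt{\left(2 + R\right) - 35} = \sqrt{-33 + R}$)
$\left(y{\left(-9 \right)} - 89\right) \left(-15\right) = \left(\sqrt{-33 - 9} - 89\right) \left(-15\right) = \left(\sqrt{-42} - 89\right) \left(-15\right) = \left(i \sqrt{42} - 89\right) \left(-15\right) = \left(-89 + i \sqrt{42}\right) \left(-15\right) = 1335 - 15 i \sqrt{42}$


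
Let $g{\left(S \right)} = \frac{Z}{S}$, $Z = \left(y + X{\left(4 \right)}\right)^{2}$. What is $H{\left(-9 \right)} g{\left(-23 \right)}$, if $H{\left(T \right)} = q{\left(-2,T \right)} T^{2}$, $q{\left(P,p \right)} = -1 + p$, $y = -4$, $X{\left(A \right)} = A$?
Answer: $0$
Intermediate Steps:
$Z = 0$ ($Z = \left(-4 + 4\right)^{2} = 0^{2} = 0$)
$H{\left(T \right)} = T^{2} \left(-1 + T\right)$ ($H{\left(T \right)} = \left(-1 + T\right) T^{2} = T^{2} \left(-1 + T\right)$)
$g{\left(S \right)} = 0$ ($g{\left(S \right)} = \frac{0}{S} = 0$)
$H{\left(-9 \right)} g{\left(-23 \right)} = \left(-9\right)^{2} \left(-1 - 9\right) 0 = 81 \left(-10\right) 0 = \left(-810\right) 0 = 0$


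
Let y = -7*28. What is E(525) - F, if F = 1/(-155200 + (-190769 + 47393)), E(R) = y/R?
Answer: -8360053/22393200 ≈ -0.37333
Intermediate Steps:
y = -196
E(R) = -196/R
F = -1/298576 (F = 1/(-155200 - 143376) = 1/(-298576) = -1/298576 ≈ -3.3492e-6)
E(525) - F = -196/525 - 1*(-1/298576) = -196*1/525 + 1/298576 = -28/75 + 1/298576 = -8360053/22393200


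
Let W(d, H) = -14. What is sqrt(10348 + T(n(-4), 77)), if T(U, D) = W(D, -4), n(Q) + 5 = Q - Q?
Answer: sqrt(10334) ≈ 101.66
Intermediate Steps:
n(Q) = -5 (n(Q) = -5 + (Q - Q) = -5 + 0 = -5)
T(U, D) = -14
sqrt(10348 + T(n(-4), 77)) = sqrt(10348 - 14) = sqrt(10334)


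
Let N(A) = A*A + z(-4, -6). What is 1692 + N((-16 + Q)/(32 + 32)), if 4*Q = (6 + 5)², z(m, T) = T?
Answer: 110496945/65536 ≈ 1686.0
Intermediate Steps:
Q = 121/4 (Q = (6 + 5)²/4 = (¼)*11² = (¼)*121 = 121/4 ≈ 30.250)
N(A) = -6 + A² (N(A) = A*A - 6 = A² - 6 = -6 + A²)
1692 + N((-16 + Q)/(32 + 32)) = 1692 + (-6 + ((-16 + 121/4)/(32 + 32))²) = 1692 + (-6 + ((57/4)/64)²) = 1692 + (-6 + ((57/4)*(1/64))²) = 1692 + (-6 + (57/256)²) = 1692 + (-6 + 3249/65536) = 1692 - 389967/65536 = 110496945/65536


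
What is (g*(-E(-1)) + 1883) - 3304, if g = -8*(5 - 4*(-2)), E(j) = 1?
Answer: -1317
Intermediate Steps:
g = -104 (g = -8*(5 + 8) = -8*13 = -104)
(g*(-E(-1)) + 1883) - 3304 = (-(-104) + 1883) - 3304 = (-104*(-1) + 1883) - 3304 = (104 + 1883) - 3304 = 1987 - 3304 = -1317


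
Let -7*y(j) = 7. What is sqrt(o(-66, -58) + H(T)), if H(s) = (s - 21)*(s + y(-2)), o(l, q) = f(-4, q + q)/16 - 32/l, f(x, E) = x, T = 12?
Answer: I*sqrt(430221)/66 ≈ 9.9381*I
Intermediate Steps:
y(j) = -1 (y(j) = -1/7*7 = -1)
o(l, q) = -1/4 - 32/l (o(l, q) = -4/16 - 32/l = -4*1/16 - 32/l = -1/4 - 32/l)
H(s) = (-1 + s)*(-21 + s) (H(s) = (s - 21)*(s - 1) = (-21 + s)*(-1 + s) = (-1 + s)*(-21 + s))
sqrt(o(-66, -58) + H(T)) = sqrt((1/4)*(-128 - 1*(-66))/(-66) + (21 + 12**2 - 22*12)) = sqrt((1/4)*(-1/66)*(-128 + 66) + (21 + 144 - 264)) = sqrt((1/4)*(-1/66)*(-62) - 99) = sqrt(31/132 - 99) = sqrt(-13037/132) = I*sqrt(430221)/66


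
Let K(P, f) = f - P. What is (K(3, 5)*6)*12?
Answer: 144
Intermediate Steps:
(K(3, 5)*6)*12 = ((5 - 1*3)*6)*12 = ((5 - 3)*6)*12 = (2*6)*12 = 12*12 = 144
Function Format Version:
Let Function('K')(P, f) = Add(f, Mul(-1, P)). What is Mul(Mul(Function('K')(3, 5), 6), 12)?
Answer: 144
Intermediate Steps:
Mul(Mul(Function('K')(3, 5), 6), 12) = Mul(Mul(Add(5, Mul(-1, 3)), 6), 12) = Mul(Mul(Add(5, -3), 6), 12) = Mul(Mul(2, 6), 12) = Mul(12, 12) = 144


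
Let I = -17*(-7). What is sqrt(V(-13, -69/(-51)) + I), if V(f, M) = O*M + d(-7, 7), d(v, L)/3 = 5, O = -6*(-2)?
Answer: sqrt(43418)/17 ≈ 12.257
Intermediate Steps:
O = 12
d(v, L) = 15 (d(v, L) = 3*5 = 15)
V(f, M) = 15 + 12*M (V(f, M) = 12*M + 15 = 15 + 12*M)
I = 119
sqrt(V(-13, -69/(-51)) + I) = sqrt((15 + 12*(-69/(-51))) + 119) = sqrt((15 + 12*(-69*(-1/51))) + 119) = sqrt((15 + 12*(23/17)) + 119) = sqrt((15 + 276/17) + 119) = sqrt(531/17 + 119) = sqrt(2554/17) = sqrt(43418)/17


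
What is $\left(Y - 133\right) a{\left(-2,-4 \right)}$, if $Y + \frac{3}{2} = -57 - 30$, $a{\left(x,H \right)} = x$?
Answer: $443$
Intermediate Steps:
$Y = - \frac{177}{2}$ ($Y = - \frac{3}{2} - 87 = - \frac{177}{2} \approx -88.5$)
$\left(Y - 133\right) a{\left(-2,-4 \right)} = \left(- \frac{177}{2} - 133\right) \left(-2\right) = \left(- \frac{443}{2}\right) \left(-2\right) = 443$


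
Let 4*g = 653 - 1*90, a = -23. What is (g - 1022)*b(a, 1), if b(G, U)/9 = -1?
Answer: 31725/4 ≈ 7931.3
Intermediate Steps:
b(G, U) = -9 (b(G, U) = 9*(-1) = -9)
g = 563/4 (g = (653 - 1*90)/4 = (653 - 90)/4 = (¼)*563 = 563/4 ≈ 140.75)
(g - 1022)*b(a, 1) = (563/4 - 1022)*(-9) = -3525/4*(-9) = 31725/4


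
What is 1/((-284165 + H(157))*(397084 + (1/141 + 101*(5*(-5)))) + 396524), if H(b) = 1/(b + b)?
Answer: -7379/827329513564634 ≈ -8.9191e-12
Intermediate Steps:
H(b) = 1/(2*b)
1/((-284165 + H(157))*(397084 + (1/141 + 101*(5*(-5)))) + 396524) = 1/((-284165 + (½)/157)*(397084 + (1/141 + 101*(5*(-5)))) + 396524) = 1/((-284165 + (½)*(1/157))*(397084 + (1/141 + 101*(-25))) + 396524) = 1/((-284165 + 1/314)*(397084 + (1/141 - 2525)) + 396524) = 1/(-89227809*(397084 - 356024/141)/314 + 396524) = 1/(-89227809/314*55632820/141 + 396524) = 1/(-827332439515230/7379 + 396524) = 1/(-827329513564634/7379) = -7379/827329513564634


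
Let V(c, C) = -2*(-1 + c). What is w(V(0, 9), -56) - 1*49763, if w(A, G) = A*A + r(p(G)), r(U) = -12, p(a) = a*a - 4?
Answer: -49771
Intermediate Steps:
V(c, C) = 2 - 2*c
p(a) = -4 + a**2 (p(a) = a**2 - 4 = -4 + a**2)
w(A, G) = -12 + A**2 (w(A, G) = A*A - 12 = A**2 - 12 = -12 + A**2)
w(V(0, 9), -56) - 1*49763 = (-12 + (2 - 2*0)**2) - 1*49763 = (-12 + (2 + 0)**2) - 49763 = (-12 + 2**2) - 49763 = (-12 + 4) - 49763 = -8 - 49763 = -49771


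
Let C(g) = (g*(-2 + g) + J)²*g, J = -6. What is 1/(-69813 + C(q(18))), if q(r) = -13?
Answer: -1/534186 ≈ -1.8720e-6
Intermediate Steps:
C(g) = g*(-6 + g*(-2 + g))² (C(g) = (g*(-2 + g) - 6)²*g = (-6 + g*(-2 + g))²*g = g*(-6 + g*(-2 + g))²)
1/(-69813 + C(q(18))) = 1/(-69813 - 13*(6 - 1*(-13)² + 2*(-13))²) = 1/(-69813 - 13*(6 - 1*169 - 26)²) = 1/(-69813 - 13*(6 - 169 - 26)²) = 1/(-69813 - 13*(-189)²) = 1/(-69813 - 13*35721) = 1/(-69813 - 464373) = 1/(-534186) = -1/534186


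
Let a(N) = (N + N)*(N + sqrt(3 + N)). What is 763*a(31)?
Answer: 1466486 + 47306*sqrt(34) ≈ 1.7423e+6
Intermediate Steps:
a(N) = 2*N*(N + sqrt(3 + N)) (a(N) = (2*N)*(N + sqrt(3 + N)) = 2*N*(N + sqrt(3 + N)))
763*a(31) = 763*(2*31*(31 + sqrt(3 + 31))) = 763*(2*31*(31 + sqrt(34))) = 763*(1922 + 62*sqrt(34)) = 1466486 + 47306*sqrt(34)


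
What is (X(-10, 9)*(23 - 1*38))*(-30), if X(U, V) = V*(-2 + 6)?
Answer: 16200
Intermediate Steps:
X(U, V) = 4*V (X(U, V) = V*4 = 4*V)
(X(-10, 9)*(23 - 1*38))*(-30) = ((4*9)*(23 - 1*38))*(-30) = (36*(23 - 38))*(-30) = (36*(-15))*(-30) = -540*(-30) = 16200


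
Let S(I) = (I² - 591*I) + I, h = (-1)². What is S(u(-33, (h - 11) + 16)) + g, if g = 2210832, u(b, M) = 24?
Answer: 2197248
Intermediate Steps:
h = 1
S(I) = I² - 590*I
S(u(-33, (h - 11) + 16)) + g = 24*(-590 + 24) + 2210832 = 24*(-566) + 2210832 = -13584 + 2210832 = 2197248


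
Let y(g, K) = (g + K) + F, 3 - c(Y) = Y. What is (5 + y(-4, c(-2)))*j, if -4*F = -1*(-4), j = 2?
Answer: 10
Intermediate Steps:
c(Y) = 3 - Y
F = -1 (F = -(-1)*(-4)/4 = -¼*4 = -1)
y(g, K) = -1 + K + g (y(g, K) = (g + K) - 1 = (K + g) - 1 = -1 + K + g)
(5 + y(-4, c(-2)))*j = (5 + (-1 + (3 - 1*(-2)) - 4))*2 = (5 + (-1 + (3 + 2) - 4))*2 = (5 + (-1 + 5 - 4))*2 = (5 + 0)*2 = 5*2 = 10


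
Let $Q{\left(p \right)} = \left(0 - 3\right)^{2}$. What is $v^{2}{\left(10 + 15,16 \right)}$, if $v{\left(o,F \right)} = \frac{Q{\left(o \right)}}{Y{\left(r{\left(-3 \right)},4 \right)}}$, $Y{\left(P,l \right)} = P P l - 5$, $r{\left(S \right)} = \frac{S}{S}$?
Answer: $81$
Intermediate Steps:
$r{\left(S \right)} = 1$
$Y{\left(P,l \right)} = -5 + l P^{2}$ ($Y{\left(P,l \right)} = P^{2} l - 5 = l P^{2} - 5 = -5 + l P^{2}$)
$Q{\left(p \right)} = 9$ ($Q{\left(p \right)} = \left(-3\right)^{2} = 9$)
$v{\left(o,F \right)} = -9$ ($v{\left(o,F \right)} = \frac{9}{-5 + 4 \cdot 1^{2}} = \frac{9}{-5 + 4 \cdot 1} = \frac{9}{-5 + 4} = \frac{9}{-1} = 9 \left(-1\right) = -9$)
$v^{2}{\left(10 + 15,16 \right)} = \left(-9\right)^{2} = 81$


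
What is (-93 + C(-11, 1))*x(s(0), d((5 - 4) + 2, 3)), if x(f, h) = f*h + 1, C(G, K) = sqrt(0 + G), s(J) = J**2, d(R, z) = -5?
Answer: -93 + I*sqrt(11) ≈ -93.0 + 3.3166*I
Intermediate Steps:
C(G, K) = sqrt(G)
x(f, h) = 1 + f*h
(-93 + C(-11, 1))*x(s(0), d((5 - 4) + 2, 3)) = (-93 + sqrt(-11))*(1 + 0**2*(-5)) = (-93 + I*sqrt(11))*(1 + 0*(-5)) = (-93 + I*sqrt(11))*(1 + 0) = (-93 + I*sqrt(11))*1 = -93 + I*sqrt(11)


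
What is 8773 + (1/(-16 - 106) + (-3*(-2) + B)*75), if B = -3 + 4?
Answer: 1134355/122 ≈ 9298.0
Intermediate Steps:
B = 1
8773 + (1/(-16 - 106) + (-3*(-2) + B)*75) = 8773 + (1/(-16 - 106) + (-3*(-2) + 1)*75) = 8773 + (1/(-122) + (6 + 1)*75) = 8773 + (-1/122 + 7*75) = 8773 + (-1/122 + 525) = 8773 + 64049/122 = 1134355/122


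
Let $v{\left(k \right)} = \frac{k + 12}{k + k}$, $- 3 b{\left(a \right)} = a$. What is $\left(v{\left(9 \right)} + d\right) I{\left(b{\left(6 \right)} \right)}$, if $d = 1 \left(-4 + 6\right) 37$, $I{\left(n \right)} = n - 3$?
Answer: $- \frac{2255}{6} \approx -375.83$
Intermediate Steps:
$b{\left(a \right)} = - \frac{a}{3}$
$I{\left(n \right)} = -3 + n$
$d = 74$ ($d = 1 \cdot 2 \cdot 37 = 2 \cdot 37 = 74$)
$v{\left(k \right)} = \frac{12 + k}{2 k}$
$\left(v{\left(9 \right)} + d\right) I{\left(b{\left(6 \right)} \right)} = \left(\frac{12 + 9}{2 \cdot 9} + 74\right) \left(-3 - 2\right) = \left(\frac{1}{2} \cdot \frac{1}{9} \cdot 21 + 74\right) \left(-3 - 2\right) = \left(\frac{7}{6} + 74\right) \left(-5\right) = \frac{451}{6} \left(-5\right) = - \frac{2255}{6}$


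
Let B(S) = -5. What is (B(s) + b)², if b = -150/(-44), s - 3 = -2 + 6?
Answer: 1225/484 ≈ 2.5310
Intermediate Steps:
s = 7 (s = 3 + (-2 + 6) = 3 + 4 = 7)
b = 75/22 (b = -150*(-1/44) = 75/22 ≈ 3.4091)
(B(s) + b)² = (-5 + 75/22)² = (-35/22)² = 1225/484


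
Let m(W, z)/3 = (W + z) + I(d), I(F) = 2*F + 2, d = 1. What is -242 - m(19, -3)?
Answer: -302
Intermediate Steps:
I(F) = 2 + 2*F
m(W, z) = 12 + 3*W + 3*z (m(W, z) = 3*((W + z) + (2 + 2*1)) = 3*((W + z) + (2 + 2)) = 3*((W + z) + 4) = 3*(4 + W + z) = 12 + 3*W + 3*z)
-242 - m(19, -3) = -242 - (12 + 3*19 + 3*(-3)) = -242 - (12 + 57 - 9) = -242 - 1*60 = -242 - 60 = -302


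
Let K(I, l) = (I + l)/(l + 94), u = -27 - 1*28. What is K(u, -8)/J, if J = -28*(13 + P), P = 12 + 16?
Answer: 9/14104 ≈ 0.00063812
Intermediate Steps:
P = 28
u = -55 (u = -27 - 28 = -55)
K(I, l) = (I + l)/(94 + l)
J = -1148 (J = -28*(13 + 28) = -28*41 = -1148)
K(u, -8)/J = ((-55 - 8)/(94 - 8))/(-1148) = (-63/86)*(-1/1148) = ((1/86)*(-63))*(-1/1148) = -63/86*(-1/1148) = 9/14104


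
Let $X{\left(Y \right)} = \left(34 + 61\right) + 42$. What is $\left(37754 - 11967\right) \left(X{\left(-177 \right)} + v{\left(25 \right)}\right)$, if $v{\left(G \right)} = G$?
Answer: $4177494$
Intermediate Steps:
$X{\left(Y \right)} = 137$ ($X{\left(Y \right)} = 95 + 42 = 137$)
$\left(37754 - 11967\right) \left(X{\left(-177 \right)} + v{\left(25 \right)}\right) = \left(37754 - 11967\right) \left(137 + 25\right) = 25787 \cdot 162 = 4177494$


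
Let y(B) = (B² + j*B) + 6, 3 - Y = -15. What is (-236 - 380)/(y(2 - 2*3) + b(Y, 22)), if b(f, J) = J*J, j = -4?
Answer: -308/261 ≈ -1.1801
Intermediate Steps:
Y = 18 (Y = 3 - 1*(-15) = 3 + 15 = 18)
b(f, J) = J²
y(B) = 6 + B² - 4*B (y(B) = (B² - 4*B) + 6 = 6 + B² - 4*B)
(-236 - 380)/(y(2 - 2*3) + b(Y, 22)) = (-236 - 380)/((6 + (2 - 2*3)² - 4*(2 - 2*3)) + 22²) = -616/((6 + (2 - 6)² - 4*(2 - 6)) + 484) = -616/((6 + (-4)² - 4*(-4)) + 484) = -616/((6 + 16 + 16) + 484) = -616/(38 + 484) = -616/522 = -616*1/522 = -308/261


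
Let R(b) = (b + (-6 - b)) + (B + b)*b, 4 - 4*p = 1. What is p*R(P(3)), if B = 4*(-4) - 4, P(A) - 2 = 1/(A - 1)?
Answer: -597/16 ≈ -37.313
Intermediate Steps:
P(A) = 2 + 1/(-1 + A) (P(A) = 2 + 1/(A - 1) = 2 + 1/(-1 + A))
p = 3/4 (p = 1 - 1/4*1 = 1 - 1/4 = 3/4 ≈ 0.75000)
B = -20 (B = -16 - 4 = -20)
R(b) = -6 + b*(-20 + b) (R(b) = (b + (-6 - b)) + (-20 + b)*b = -6 + b*(-20 + b))
p*R(P(3)) = 3*(-6 + ((-1 + 2*3)/(-1 + 3))**2 - 20*(-1 + 2*3)/(-1 + 3))/4 = 3*(-6 + ((-1 + 6)/2)**2 - 20*(-1 + 6)/2)/4 = 3*(-6 + ((1/2)*5)**2 - 10*5)/4 = 3*(-6 + (5/2)**2 - 20*5/2)/4 = 3*(-6 + 25/4 - 50)/4 = (3/4)*(-199/4) = -597/16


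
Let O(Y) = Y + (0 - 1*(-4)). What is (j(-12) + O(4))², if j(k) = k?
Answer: 16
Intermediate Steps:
O(Y) = 4 + Y (O(Y) = Y + (0 + 4) = Y + 4 = 4 + Y)
(j(-12) + O(4))² = (-12 + (4 + 4))² = (-12 + 8)² = (-4)² = 16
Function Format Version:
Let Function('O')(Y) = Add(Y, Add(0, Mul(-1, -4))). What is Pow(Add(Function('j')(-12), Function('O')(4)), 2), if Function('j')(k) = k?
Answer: 16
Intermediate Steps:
Function('O')(Y) = Add(4, Y) (Function('O')(Y) = Add(Y, Add(0, 4)) = Add(Y, 4) = Add(4, Y))
Pow(Add(Function('j')(-12), Function('O')(4)), 2) = Pow(Add(-12, Add(4, 4)), 2) = Pow(Add(-12, 8), 2) = Pow(-4, 2) = 16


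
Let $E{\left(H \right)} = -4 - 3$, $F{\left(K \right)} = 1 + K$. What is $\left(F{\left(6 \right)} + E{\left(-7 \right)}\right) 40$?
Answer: $0$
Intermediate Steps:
$E{\left(H \right)} = -7$ ($E{\left(H \right)} = -4 - 3 = -7$)
$\left(F{\left(6 \right)} + E{\left(-7 \right)}\right) 40 = \left(\left(1 + 6\right) - 7\right) 40 = \left(7 - 7\right) 40 = 0 \cdot 40 = 0$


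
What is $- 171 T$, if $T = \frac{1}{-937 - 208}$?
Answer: $\frac{171}{1145} \approx 0.14934$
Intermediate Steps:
$T = - \frac{1}{1145}$ ($T = \frac{1}{-1145} = - \frac{1}{1145} \approx -0.00087336$)
$- 171 T = \left(-171\right) \left(- \frac{1}{1145}\right) = \frac{171}{1145}$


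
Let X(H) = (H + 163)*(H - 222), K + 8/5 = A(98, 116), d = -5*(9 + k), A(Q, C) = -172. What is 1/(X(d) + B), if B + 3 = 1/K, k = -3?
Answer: -868/29094497 ≈ -2.9834e-5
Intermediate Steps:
d = -30 (d = -5*(9 - 3) = -5*6 = -30)
K = -868/5 (K = -8/5 - 172 = -868/5 ≈ -173.60)
X(H) = (-222 + H)*(163 + H) (X(H) = (163 + H)*(-222 + H) = (-222 + H)*(163 + H))
B = -2609/868 (B = -3 + 1/(-868/5) = -3 - 5/868 = -2609/868 ≈ -3.0058)
1/(X(d) + B) = 1/((-36186 + (-30)² - 59*(-30)) - 2609/868) = 1/((-36186 + 900 + 1770) - 2609/868) = 1/(-33516 - 2609/868) = 1/(-29094497/868) = -868/29094497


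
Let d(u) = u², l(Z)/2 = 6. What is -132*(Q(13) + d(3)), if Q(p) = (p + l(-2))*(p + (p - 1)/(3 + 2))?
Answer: -52008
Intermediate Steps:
l(Z) = 12 (l(Z) = 2*6 = 12)
Q(p) = (12 + p)*(-⅕ + 6*p/5) (Q(p) = (p + 12)*(p + (p - 1)/(3 + 2)) = (12 + p)*(p + (-1 + p)/5) = (12 + p)*(p + (-⅕ + p/5)) = (12 + p)*(-⅕ + 6*p/5))
-132*(Q(13) + d(3)) = -132*((-12/5 + (6/5)*13² + (71/5)*13) + 3²) = -132*((-12/5 + (6/5)*169 + 923/5) + 9) = -132*((-12/5 + 1014/5 + 923/5) + 9) = -132*(385 + 9) = -132*394 = -52008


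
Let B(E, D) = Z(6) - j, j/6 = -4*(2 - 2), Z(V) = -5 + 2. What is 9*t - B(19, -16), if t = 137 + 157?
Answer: 2649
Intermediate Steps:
Z(V) = -3
j = 0 (j = 6*(-4*(2 - 2)) = 6*(-4*0) = 6*0 = 0)
t = 294
B(E, D) = -3 (B(E, D) = -3 - 1*0 = -3 + 0 = -3)
9*t - B(19, -16) = 9*294 - 1*(-3) = 2646 + 3 = 2649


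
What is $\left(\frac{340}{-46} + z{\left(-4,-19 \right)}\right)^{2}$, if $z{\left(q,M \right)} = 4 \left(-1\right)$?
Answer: $\frac{68644}{529} \approx 129.76$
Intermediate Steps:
$z{\left(q,M \right)} = -4$
$\left(\frac{340}{-46} + z{\left(-4,-19 \right)}\right)^{2} = \left(\frac{340}{-46} - 4\right)^{2} = \left(340 \left(- \frac{1}{46}\right) - 4\right)^{2} = \left(- \frac{170}{23} - 4\right)^{2} = \left(- \frac{262}{23}\right)^{2} = \frac{68644}{529}$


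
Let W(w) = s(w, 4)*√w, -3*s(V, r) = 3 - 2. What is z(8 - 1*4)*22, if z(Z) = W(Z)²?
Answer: 88/9 ≈ 9.7778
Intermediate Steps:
s(V, r) = -⅓ (s(V, r) = -(3 - 2)/3 = -⅓*1 = -⅓)
W(w) = -√w/3
z(Z) = Z/9 (z(Z) = (-√Z/3)² = Z/9)
z(8 - 1*4)*22 = ((8 - 1*4)/9)*22 = ((8 - 4)/9)*22 = ((⅑)*4)*22 = (4/9)*22 = 88/9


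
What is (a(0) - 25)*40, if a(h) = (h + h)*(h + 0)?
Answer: -1000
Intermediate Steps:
a(h) = 2*h² (a(h) = (2*h)*h = 2*h²)
(a(0) - 25)*40 = (2*0² - 25)*40 = (2*0 - 25)*40 = (0 - 25)*40 = -25*40 = -1000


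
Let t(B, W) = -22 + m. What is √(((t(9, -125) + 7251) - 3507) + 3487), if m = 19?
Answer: 2*√1807 ≈ 85.018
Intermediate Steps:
t(B, W) = -3 (t(B, W) = -22 + 19 = -3)
√(((t(9, -125) + 7251) - 3507) + 3487) = √(((-3 + 7251) - 3507) + 3487) = √((7248 - 3507) + 3487) = √(3741 + 3487) = √7228 = 2*√1807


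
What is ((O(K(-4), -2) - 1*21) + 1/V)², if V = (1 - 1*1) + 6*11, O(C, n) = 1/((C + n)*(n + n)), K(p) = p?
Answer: 3396649/7744 ≈ 438.62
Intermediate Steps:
O(C, n) = 1/(2*n*(C + n)) (O(C, n) = 1/((C + n)*(2*n)) = 1/(2*n*(C + n)))
V = 66 (V = (1 - 1) + 66 = 0 + 66 = 66)
((O(K(-4), -2) - 1*21) + 1/V)² = (((½)/(-2*(-4 - 2)) - 1*21) + 1/66)² = (((½)*(-½)/(-6) - 21) + 1/66)² = (((½)*(-½)*(-⅙) - 21) + 1/66)² = ((1/24 - 21) + 1/66)² = (-503/24 + 1/66)² = (-1843/88)² = 3396649/7744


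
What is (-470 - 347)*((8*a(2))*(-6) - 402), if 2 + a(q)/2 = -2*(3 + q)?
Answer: -612750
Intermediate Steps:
a(q) = -16 - 4*q (a(q) = -4 + 2*(-2*(3 + q)) = -4 + 2*(-6 - 2*q) = -4 + (-12 - 4*q) = -16 - 4*q)
(-470 - 347)*((8*a(2))*(-6) - 402) = (-470 - 347)*((8*(-16 - 4*2))*(-6) - 402) = -817*((8*(-16 - 8))*(-6) - 402) = -817*((8*(-24))*(-6) - 402) = -817*(-192*(-6) - 402) = -817*(1152 - 402) = -817*750 = -612750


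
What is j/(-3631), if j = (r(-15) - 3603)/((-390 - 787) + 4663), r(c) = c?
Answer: 603/2109611 ≈ 0.00028583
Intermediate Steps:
j = -603/581 (j = (-15 - 3603)/((-390 - 787) + 4663) = -3618/(-1177 + 4663) = -3618/3486 = -3618*1/3486 = -603/581 ≈ -1.0379)
j/(-3631) = -603/581/(-3631) = -603/581*(-1/3631) = 603/2109611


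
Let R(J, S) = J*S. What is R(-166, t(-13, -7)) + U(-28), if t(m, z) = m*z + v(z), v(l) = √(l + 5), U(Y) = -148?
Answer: -15254 - 166*I*√2 ≈ -15254.0 - 234.76*I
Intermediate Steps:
v(l) = √(5 + l)
t(m, z) = √(5 + z) + m*z (t(m, z) = m*z + √(5 + z) = √(5 + z) + m*z)
R(-166, t(-13, -7)) + U(-28) = -166*(√(5 - 7) - 13*(-7)) - 148 = -166*(√(-2) + 91) - 148 = -166*(I*√2 + 91) - 148 = -166*(91 + I*√2) - 148 = (-15106 - 166*I*√2) - 148 = -15254 - 166*I*√2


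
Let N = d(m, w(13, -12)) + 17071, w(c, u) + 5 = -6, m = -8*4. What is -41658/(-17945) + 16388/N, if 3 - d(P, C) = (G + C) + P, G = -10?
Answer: 1007559226/307344015 ≈ 3.2783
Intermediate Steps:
m = -32
w(c, u) = -11 (w(c, u) = -5 - 6 = -11)
d(P, C) = 13 - C - P (d(P, C) = 3 - ((-10 + C) + P) = 3 - (-10 + C + P) = 3 + (10 - C - P) = 13 - C - P)
N = 17127 (N = (13 - 1*(-11) - 1*(-32)) + 17071 = (13 + 11 + 32) + 17071 = 56 + 17071 = 17127)
-41658/(-17945) + 16388/N = -41658/(-17945) + 16388/17127 = -41658*(-1/17945) + 16388*(1/17127) = 41658/17945 + 16388/17127 = 1007559226/307344015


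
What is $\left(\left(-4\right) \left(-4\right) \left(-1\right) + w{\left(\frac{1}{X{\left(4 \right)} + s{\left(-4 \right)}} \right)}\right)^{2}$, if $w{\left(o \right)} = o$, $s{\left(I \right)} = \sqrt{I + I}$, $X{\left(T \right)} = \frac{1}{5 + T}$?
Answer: $\frac{4032 \sqrt{2} + 165839 i}{36 \sqrt{2} + 647 i} \approx 255.43 + 11.286 i$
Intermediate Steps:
$s{\left(I \right)} = \sqrt{2} \sqrt{I}$ ($s{\left(I \right)} = \sqrt{2 I} = \sqrt{2} \sqrt{I}$)
$\left(\left(-4\right) \left(-4\right) \left(-1\right) + w{\left(\frac{1}{X{\left(4 \right)} + s{\left(-4 \right)}} \right)}\right)^{2} = \left(\left(-4\right) \left(-4\right) \left(-1\right) + \frac{1}{\frac{1}{5 + 4} + \sqrt{2} \sqrt{-4}}\right)^{2} = \left(16 \left(-1\right) + \frac{1}{\frac{1}{9} + \sqrt{2} \cdot 2 i}\right)^{2} = \left(-16 + \frac{1}{\frac{1}{9} + 2 i \sqrt{2}}\right)^{2}$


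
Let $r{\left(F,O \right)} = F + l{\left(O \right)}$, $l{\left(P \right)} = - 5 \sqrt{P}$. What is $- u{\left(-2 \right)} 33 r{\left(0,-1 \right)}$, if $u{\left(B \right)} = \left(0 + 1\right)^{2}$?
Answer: $165 i \approx 165.0 i$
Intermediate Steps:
$u{\left(B \right)} = 1$ ($u{\left(B \right)} = 1^{2} = 1$)
$r{\left(F,O \right)} = F - 5 \sqrt{O}$
$- u{\left(-2 \right)} 33 r{\left(0,-1 \right)} = \left(-1\right) 1 \cdot 33 \left(0 - 5 \sqrt{-1}\right) = \left(-1\right) 33 \left(0 - 5 i\right) = - 33 \left(- 5 i\right) = 165 i$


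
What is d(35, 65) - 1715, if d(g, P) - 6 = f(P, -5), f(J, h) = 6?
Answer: -1703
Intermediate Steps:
d(g, P) = 12 (d(g, P) = 6 + 6 = 12)
d(35, 65) - 1715 = 12 - 1715 = -1703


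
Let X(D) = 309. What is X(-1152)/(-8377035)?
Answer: -103/2792345 ≈ -3.6887e-5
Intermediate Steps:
X(-1152)/(-8377035) = 309/(-8377035) = 309*(-1/8377035) = -103/2792345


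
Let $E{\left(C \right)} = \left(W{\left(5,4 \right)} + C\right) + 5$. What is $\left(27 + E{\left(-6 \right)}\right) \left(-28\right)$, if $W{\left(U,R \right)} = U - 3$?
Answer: $-784$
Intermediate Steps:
$W{\left(U,R \right)} = -3 + U$
$E{\left(C \right)} = 7 + C$ ($E{\left(C \right)} = \left(\left(-3 + 5\right) + C\right) + 5 = \left(2 + C\right) + 5 = 7 + C$)
$\left(27 + E{\left(-6 \right)}\right) \left(-28\right) = \left(27 + \left(7 - 6\right)\right) \left(-28\right) = \left(27 + 1\right) \left(-28\right) = 28 \left(-28\right) = -784$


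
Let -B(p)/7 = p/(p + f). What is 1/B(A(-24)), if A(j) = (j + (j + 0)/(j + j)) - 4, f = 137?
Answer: 219/385 ≈ 0.56883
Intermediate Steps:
A(j) = -7/2 + j (A(j) = (j + j/((2*j))) - 4 = (j + j*(1/(2*j))) - 4 = (j + 1/2) - 4 = (1/2 + j) - 4 = -7/2 + j)
B(p) = -7*p/(137 + p) (B(p) = -7*p/(p + 137) = -7*p/(137 + p))
1/B(A(-24)) = 1/(-7*(-7/2 - 24)/(137 + (-7/2 - 24))) = 1/(-7*(-55/2)/(137 - 55/2)) = 1/(-7*(-55/2)/219/2) = 1/(-7*(-55/2)*2/219) = 1/(385/219) = 219/385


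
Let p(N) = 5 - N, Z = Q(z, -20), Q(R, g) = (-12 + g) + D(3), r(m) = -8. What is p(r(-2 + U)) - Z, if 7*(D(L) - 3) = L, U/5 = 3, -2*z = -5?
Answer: 291/7 ≈ 41.571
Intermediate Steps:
z = 5/2 (z = -½*(-5) = 5/2 ≈ 2.5000)
U = 15 (U = 5*3 = 15)
D(L) = 3 + L/7
Q(R, g) = -60/7 + g (Q(R, g) = (-12 + g) + (3 + (⅐)*3) = (-12 + g) + (3 + 3/7) = (-12 + g) + 24/7 = -60/7 + g)
Z = -200/7 (Z = -60/7 - 20 = -200/7 ≈ -28.571)
p(r(-2 + U)) - Z = (5 - 1*(-8)) - 1*(-200/7) = (5 + 8) + 200/7 = 13 + 200/7 = 291/7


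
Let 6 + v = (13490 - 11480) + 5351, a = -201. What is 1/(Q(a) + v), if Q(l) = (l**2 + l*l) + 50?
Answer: 1/88207 ≈ 1.1337e-5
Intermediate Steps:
Q(l) = 50 + 2*l**2 (Q(l) = (l**2 + l**2) + 50 = 2*l**2 + 50 = 50 + 2*l**2)
v = 7355 (v = -6 + ((13490 - 11480) + 5351) = -6 + (2010 + 5351) = -6 + 7361 = 7355)
1/(Q(a) + v) = 1/((50 + 2*(-201)**2) + 7355) = 1/((50 + 2*40401) + 7355) = 1/((50 + 80802) + 7355) = 1/(80852 + 7355) = 1/88207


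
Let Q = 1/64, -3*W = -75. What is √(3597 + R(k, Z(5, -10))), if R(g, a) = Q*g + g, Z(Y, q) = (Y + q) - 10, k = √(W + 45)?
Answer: √(230208 + 65*√70)/8 ≈ 60.046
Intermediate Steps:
W = 25 (W = -⅓*(-75) = 25)
k = √70 (k = √(25 + 45) = √70 ≈ 8.3666)
Q = 1/64 ≈ 0.015625
Z(Y, q) = -10 + Y + q
R(g, a) = 65*g/64 (R(g, a) = g/64 + g = 65*g/64)
√(3597 + R(k, Z(5, -10))) = √(3597 + 65*√70/64)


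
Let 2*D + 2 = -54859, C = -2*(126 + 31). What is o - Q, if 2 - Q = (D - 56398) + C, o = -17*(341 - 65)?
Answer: -177673/2 ≈ -88837.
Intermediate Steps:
C = -314 (C = -2*157 = -314)
D = -54861/2 (D = -1 + (½)*(-54859) = -1 - 54859/2 = -54861/2 ≈ -27431.)
o = -4692 (o = -17*276 = -4692)
Q = 168289/2 (Q = 2 - ((-54861/2 - 56398) - 314) = 2 - (-167657/2 - 314) = 2 - 1*(-168285/2) = 2 + 168285/2 = 168289/2 ≈ 84145.)
o - Q = -4692 - 1*168289/2 = -4692 - 168289/2 = -177673/2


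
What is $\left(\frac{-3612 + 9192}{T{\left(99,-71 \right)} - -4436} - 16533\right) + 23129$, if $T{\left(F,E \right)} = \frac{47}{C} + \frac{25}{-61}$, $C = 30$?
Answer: $\frac{53569711612}{8119997} \approx 6597.3$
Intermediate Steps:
$T{\left(F,E \right)} = \frac{2117}{1830}$ ($T{\left(F,E \right)} = \frac{47}{30} + \frac{25}{-61} = 47 \cdot \frac{1}{30} + 25 \left(- \frac{1}{61}\right) = \frac{47}{30} - \frac{25}{61} = \frac{2117}{1830}$)
$\left(\frac{-3612 + 9192}{T{\left(99,-71 \right)} - -4436} - 16533\right) + 23129 = \left(\frac{-3612 + 9192}{\frac{2117}{1830} - -4436} - 16533\right) + 23129 = \left(\frac{5580}{\frac{2117}{1830} + 4436} - 16533\right) + 23129 = \left(\frac{5580}{\frac{8119997}{1830}} - 16533\right) + 23129 = \left(5580 \cdot \frac{1830}{8119997} - 16533\right) + 23129 = \left(\frac{10211400}{8119997} - 16533\right) + 23129 = - \frac{134237699001}{8119997} + 23129 = \frac{53569711612}{8119997}$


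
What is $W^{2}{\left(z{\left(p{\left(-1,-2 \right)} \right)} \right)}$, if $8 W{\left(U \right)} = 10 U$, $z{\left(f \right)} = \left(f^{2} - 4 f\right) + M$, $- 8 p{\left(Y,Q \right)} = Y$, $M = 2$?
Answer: $\frac{235225}{65536} \approx 3.5892$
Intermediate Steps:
$p{\left(Y,Q \right)} = - \frac{Y}{8}$
$z{\left(f \right)} = 2 + f^{2} - 4 f$ ($z{\left(f \right)} = \left(f^{2} - 4 f\right) + 2 = 2 + f^{2} - 4 f$)
$W{\left(U \right)} = \frac{5 U}{4}$ ($W{\left(U \right)} = \frac{10 U}{8} = \frac{5 U}{4}$)
$W^{2}{\left(z{\left(p{\left(-1,-2 \right)} \right)} \right)} = \left(\frac{5 \left(2 + \left(\left(- \frac{1}{8}\right) \left(-1\right)\right)^{2} - 4 \left(\left(- \frac{1}{8}\right) \left(-1\right)\right)\right)}{4}\right)^{2} = \left(\frac{5 \left(2 + \left(\frac{1}{8}\right)^{2} - \frac{1}{2}\right)}{4}\right)^{2} = \left(\frac{5 \left(2 + \frac{1}{64} - \frac{1}{2}\right)}{4}\right)^{2} = \left(\frac{5}{4} \cdot \frac{97}{64}\right)^{2} = \left(\frac{485}{256}\right)^{2} = \frac{235225}{65536}$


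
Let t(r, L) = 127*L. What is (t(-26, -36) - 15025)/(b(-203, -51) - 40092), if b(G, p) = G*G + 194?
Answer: -19597/1311 ≈ -14.948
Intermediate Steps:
b(G, p) = 194 + G² (b(G, p) = G² + 194 = 194 + G²)
(t(-26, -36) - 15025)/(b(-203, -51) - 40092) = (127*(-36) - 15025)/((194 + (-203)²) - 40092) = (-4572 - 15025)/((194 + 41209) - 40092) = -19597/(41403 - 40092) = -19597/1311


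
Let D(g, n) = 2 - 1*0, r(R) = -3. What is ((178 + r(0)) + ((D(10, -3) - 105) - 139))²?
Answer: 4489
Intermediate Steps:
D(g, n) = 2 (D(g, n) = 2 + 0 = 2)
((178 + r(0)) + ((D(10, -3) - 105) - 139))² = ((178 - 3) + ((2 - 105) - 139))² = (175 + (-103 - 139))² = (175 - 242)² = (-67)² = 4489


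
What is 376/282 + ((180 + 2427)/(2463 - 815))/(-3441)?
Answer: 7558417/5670768 ≈ 1.3329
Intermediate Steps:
376/282 + ((180 + 2427)/(2463 - 815))/(-3441) = 376*(1/282) + (2607/1648)*(-1/3441) = 4/3 + (2607*(1/1648))*(-1/3441) = 4/3 + (2607/1648)*(-1/3441) = 4/3 - 869/1890256 = 7558417/5670768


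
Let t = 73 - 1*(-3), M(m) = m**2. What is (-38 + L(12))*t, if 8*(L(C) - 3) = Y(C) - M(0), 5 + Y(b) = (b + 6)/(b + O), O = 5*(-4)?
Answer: -21831/8 ≈ -2728.9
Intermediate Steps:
O = -20
Y(b) = -5 + (6 + b)/(-20 + b) (Y(b) = -5 + (b + 6)/(b - 20) = -5 + (6 + b)/(-20 + b))
t = 76 (t = 73 + 3 = 76)
L(C) = 3 + (53 - 2*C)/(4*(-20 + C)) (L(C) = 3 + (2*(53 - 2*C)/(-20 + C) - 1*0**2)/8 = 3 + (2*(53 - 2*C)/(-20 + C) - 1*0)/8 = 3 + (2*(53 - 2*C)/(-20 + C) + 0)/8 = 3 + (2*(53 - 2*C)/(-20 + C))/8 = 3 + (53 - 2*C)/(4*(-20 + C)))
(-38 + L(12))*t = (-38 + (-187 + 10*12)/(4*(-20 + 12)))*76 = (-38 + (1/4)*(-187 + 120)/(-8))*76 = (-38 + (1/4)*(-1/8)*(-67))*76 = (-38 + 67/32)*76 = -1149/32*76 = -21831/8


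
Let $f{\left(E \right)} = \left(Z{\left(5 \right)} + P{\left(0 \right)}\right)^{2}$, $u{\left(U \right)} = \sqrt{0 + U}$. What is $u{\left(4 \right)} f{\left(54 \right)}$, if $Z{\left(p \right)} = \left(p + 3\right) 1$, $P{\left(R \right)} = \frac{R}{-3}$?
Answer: $128$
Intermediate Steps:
$P{\left(R \right)} = - \frac{R}{3}$ ($P{\left(R \right)} = R \left(- \frac{1}{3}\right) = - \frac{R}{3}$)
$Z{\left(p \right)} = 3 + p$ ($Z{\left(p \right)} = \left(3 + p\right) 1 = 3 + p$)
$u{\left(U \right)} = \sqrt{U}$
$f{\left(E \right)} = 64$ ($f{\left(E \right)} = \left(\left(3 + 5\right) - 0\right)^{2} = \left(8 + 0\right)^{2} = 8^{2} = 64$)
$u{\left(4 \right)} f{\left(54 \right)} = \sqrt{4} \cdot 64 = 2 \cdot 64 = 128$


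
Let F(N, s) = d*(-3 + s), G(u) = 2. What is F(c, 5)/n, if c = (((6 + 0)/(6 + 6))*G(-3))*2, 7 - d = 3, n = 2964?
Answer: 2/741 ≈ 0.0026991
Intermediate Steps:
d = 4 (d = 7 - 1*3 = 7 - 3 = 4)
c = 2 (c = (((6 + 0)/(6 + 6))*2)*2 = ((6/12)*2)*2 = ((6*(1/12))*2)*2 = ((½)*2)*2 = 1*2 = 2)
F(N, s) = -12 + 4*s (F(N, s) = 4*(-3 + s) = -12 + 4*s)
F(c, 5)/n = (-12 + 4*5)/2964 = (-12 + 20)/2964 = (1/2964)*8 = 2/741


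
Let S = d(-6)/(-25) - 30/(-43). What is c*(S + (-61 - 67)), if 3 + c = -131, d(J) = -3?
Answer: 18320614/1075 ≈ 17042.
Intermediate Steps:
S = 879/1075 (S = -3/(-25) - 30/(-43) = -3*(-1/25) - 30*(-1/43) = 3/25 + 30/43 = 879/1075 ≈ 0.81767)
c = -134 (c = -3 - 131 = -134)
c*(S + (-61 - 67)) = -134*(879/1075 + (-61 - 67)) = -134*(879/1075 - 128) = -134*(-136721/1075) = 18320614/1075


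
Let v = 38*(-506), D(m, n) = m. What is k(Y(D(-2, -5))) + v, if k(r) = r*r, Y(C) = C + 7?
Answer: -19203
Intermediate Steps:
Y(C) = 7 + C
k(r) = r²
v = -19228
k(Y(D(-2, -5))) + v = (7 - 2)² - 19228 = 5² - 19228 = 25 - 19228 = -19203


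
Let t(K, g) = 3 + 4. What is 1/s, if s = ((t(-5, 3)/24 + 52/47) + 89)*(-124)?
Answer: -282/3161039 ≈ -8.9211e-5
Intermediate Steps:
t(K, g) = 7
s = -3161039/282 (s = ((7/24 + 52/47) + 89)*(-124) = (1577/1128 + 89)*(-124) = (101969/1128)*(-124) = -3161039/282 ≈ -11209.)
1/s = 1/(-3161039/282) = -282/3161039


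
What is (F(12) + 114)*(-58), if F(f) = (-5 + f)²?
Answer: -9454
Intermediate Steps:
(F(12) + 114)*(-58) = ((-5 + 12)² + 114)*(-58) = (7² + 114)*(-58) = (49 + 114)*(-58) = 163*(-58) = -9454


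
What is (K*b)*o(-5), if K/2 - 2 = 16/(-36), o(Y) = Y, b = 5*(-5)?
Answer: 3500/9 ≈ 388.89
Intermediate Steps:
b = -25
K = 28/9 (K = 4 + 2*(16/(-36)) = 4 + 2*(16*(-1/36)) = 4 + 2*(-4/9) = 4 - 8/9 = 28/9 ≈ 3.1111)
(K*b)*o(-5) = ((28/9)*(-25))*(-5) = -700/9*(-5) = 3500/9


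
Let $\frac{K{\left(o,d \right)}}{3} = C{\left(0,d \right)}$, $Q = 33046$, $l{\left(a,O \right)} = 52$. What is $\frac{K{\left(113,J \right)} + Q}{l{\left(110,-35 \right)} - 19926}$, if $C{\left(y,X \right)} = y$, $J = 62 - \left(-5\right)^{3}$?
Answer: $- \frac{16523}{9937} \approx -1.6628$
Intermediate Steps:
$J = 187$ ($J = 62 - -125 = 62 + 125 = 187$)
$K{\left(o,d \right)} = 0$ ($K{\left(o,d \right)} = 3 \cdot 0 = 0$)
$\frac{K{\left(113,J \right)} + Q}{l{\left(110,-35 \right)} - 19926} = \frac{0 + 33046}{52 - 19926} = \frac{33046}{-19874} = 33046 \left(- \frac{1}{19874}\right) = - \frac{16523}{9937}$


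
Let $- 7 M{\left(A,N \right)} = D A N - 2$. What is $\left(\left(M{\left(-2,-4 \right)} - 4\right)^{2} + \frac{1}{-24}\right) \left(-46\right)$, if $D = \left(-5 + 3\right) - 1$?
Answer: $- \frac{1081}{588} \approx -1.8384$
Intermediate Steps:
$D = -3$ ($D = -2 - 1 = -3$)
$M{\left(A,N \right)} = \frac{2}{7} + \frac{3 A N}{7}$ ($M{\left(A,N \right)} = - \frac{- 3 A N - 2}{7} = - \frac{-2 - 3 A N}{7} = \frac{2}{7} + \frac{3 A N}{7}$)
$\left(\left(M{\left(-2,-4 \right)} - 4\right)^{2} + \frac{1}{-24}\right) \left(-46\right) = \left(\left(\left(\frac{2}{7} + \frac{3}{7} \left(-2\right) \left(-4\right)\right) - 4\right)^{2} + \frac{1}{-24}\right) \left(-46\right) = \left(\left(\left(\frac{2}{7} + \frac{24}{7}\right) - 4\right)^{2} - \frac{1}{24}\right) \left(-46\right) = \left(\left(\frac{26}{7} - 4\right)^{2} - \frac{1}{24}\right) \left(-46\right) = \left(\left(- \frac{2}{7}\right)^{2} - \frac{1}{24}\right) \left(-46\right) = \left(\frac{4}{49} - \frac{1}{24}\right) \left(-46\right) = \frac{47}{1176} \left(-46\right) = - \frac{1081}{588}$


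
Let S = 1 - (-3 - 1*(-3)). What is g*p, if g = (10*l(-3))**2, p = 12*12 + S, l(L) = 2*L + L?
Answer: 1174500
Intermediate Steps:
l(L) = 3*L
S = 1 (S = 1 - (-3 + 3) = 1 - 1*0 = 1 + 0 = 1)
p = 145 (p = 12*12 + 1 = 144 + 1 = 145)
g = 8100 (g = (10*(3*(-3)))**2 = (10*(-9))**2 = (-90)**2 = 8100)
g*p = 8100*145 = 1174500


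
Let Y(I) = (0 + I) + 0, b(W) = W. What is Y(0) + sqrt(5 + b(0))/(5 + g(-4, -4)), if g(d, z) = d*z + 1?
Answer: sqrt(5)/22 ≈ 0.10164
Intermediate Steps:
g(d, z) = 1 + d*z
Y(I) = I (Y(I) = I + 0 = I)
Y(0) + sqrt(5 + b(0))/(5 + g(-4, -4)) = 0 + sqrt(5 + 0)/(5 + (1 - 4*(-4))) = 0 + sqrt(5)/(5 + (1 + 16)) = 0 + sqrt(5)/(5 + 17) = 0 + sqrt(5)/22 = sqrt(5)/22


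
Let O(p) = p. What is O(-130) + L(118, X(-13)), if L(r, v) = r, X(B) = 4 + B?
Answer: -12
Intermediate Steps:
O(-130) + L(118, X(-13)) = -130 + 118 = -12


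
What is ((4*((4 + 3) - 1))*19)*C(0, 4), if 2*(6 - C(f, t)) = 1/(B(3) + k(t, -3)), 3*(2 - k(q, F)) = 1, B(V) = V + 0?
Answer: 18810/7 ≈ 2687.1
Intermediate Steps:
B(V) = V
k(q, F) = 5/3 (k(q, F) = 2 - ⅓*1 = 2 - ⅓ = 5/3)
C(f, t) = 165/28 (C(f, t) = 6 - 1/(2*(3 + 5/3)) = 6 - 1/(2*14/3) = 6 - ½*3/14 = 6 - 3/28 = 165/28)
((4*((4 + 3) - 1))*19)*C(0, 4) = ((4*((4 + 3) - 1))*19)*(165/28) = ((4*(7 - 1))*19)*(165/28) = ((4*6)*19)*(165/28) = (24*19)*(165/28) = 456*(165/28) = 18810/7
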